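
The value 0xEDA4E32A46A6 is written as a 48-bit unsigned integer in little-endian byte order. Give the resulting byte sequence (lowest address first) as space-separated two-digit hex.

Split into bytes (most-significant first): ED A4 E3 2A 46 A6.
Little-endian stores the least-significant byte at the lowest address.
So at ascending addresses the bytes are A6 46 2A E3 A4 ED.

A6 46 2A E3 A4 ED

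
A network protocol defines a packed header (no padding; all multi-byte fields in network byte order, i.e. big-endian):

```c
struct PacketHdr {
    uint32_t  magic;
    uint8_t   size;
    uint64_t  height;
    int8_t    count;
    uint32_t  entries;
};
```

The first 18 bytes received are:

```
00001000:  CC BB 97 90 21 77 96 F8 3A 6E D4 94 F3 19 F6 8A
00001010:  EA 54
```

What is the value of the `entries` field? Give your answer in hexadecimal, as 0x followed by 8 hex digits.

0xF68AEA54

`entries` follows `magic` (4 B), `size` (1 B), `height` (8 B), `count` (1 B), so it starts at offset 4 + 1 + 8 + 1 = 14 and occupies 4 bytes.
Bytes at offsets 14..17: F6 8A EA 54.
Big-endian stores the most-significant byte at the lowest address.
The bytes are already most-significant first: 0xF68AEA54.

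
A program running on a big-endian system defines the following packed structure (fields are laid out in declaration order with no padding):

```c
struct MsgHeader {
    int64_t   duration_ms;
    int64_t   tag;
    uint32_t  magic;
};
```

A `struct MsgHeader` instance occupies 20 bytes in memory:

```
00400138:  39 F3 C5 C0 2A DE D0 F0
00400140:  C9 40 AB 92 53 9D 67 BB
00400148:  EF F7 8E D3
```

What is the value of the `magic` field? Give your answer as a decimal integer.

`magic` follows `duration_ms` (8 B), `tag` (8 B), so it starts at offset 8 + 8 = 16 and occupies 4 bytes.
Bytes at offsets 16..19: EF F7 8E D3.
Big-endian stores the most-significant byte at the lowest address.
The bytes are already most-significant first: 0xEFF78ED3.
0xEFF78ED3 = 4025978579.

4025978579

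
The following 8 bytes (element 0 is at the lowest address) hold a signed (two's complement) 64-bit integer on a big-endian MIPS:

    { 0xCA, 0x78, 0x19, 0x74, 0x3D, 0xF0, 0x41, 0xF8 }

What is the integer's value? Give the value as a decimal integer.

In big-endian order the high byte comes first in memory.
The bytes are already most-significant first: 0xCA7819743DF041F8.
Top bit is set, so as a signed 64-bit value this is 0xCA7819743DF041F8 − 2^64 = -3857305093796773384.

-3857305093796773384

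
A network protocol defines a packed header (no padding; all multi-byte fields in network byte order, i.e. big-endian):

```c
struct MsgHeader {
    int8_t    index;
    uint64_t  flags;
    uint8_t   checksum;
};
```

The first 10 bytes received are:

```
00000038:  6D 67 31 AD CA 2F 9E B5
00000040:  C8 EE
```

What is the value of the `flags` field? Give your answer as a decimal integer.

7435915543659328968

`flags` follows `index` (1 byte), so it starts at byte offset 1 and occupies 8 bytes.
Bytes at offsets 1..8: 67 31 AD CA 2F 9E B5 C8.
Big-endian stores the most-significant byte at the lowest address.
The bytes are already most-significant first: 0x6731ADCA2F9EB5C8.
0x6731ADCA2F9EB5C8 = 7435915543659328968.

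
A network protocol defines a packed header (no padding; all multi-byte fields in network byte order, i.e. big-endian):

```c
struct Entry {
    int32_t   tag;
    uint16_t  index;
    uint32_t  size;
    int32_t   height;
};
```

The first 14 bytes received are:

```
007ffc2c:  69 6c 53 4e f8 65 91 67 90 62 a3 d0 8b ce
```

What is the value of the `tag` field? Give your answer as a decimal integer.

1768706894

`tag` is the first field, at byte offset 0, occupying 4 bytes.
Bytes at offsets 0..3: 69 6C 53 4E.
Big-endian stores the most-significant byte at the lowest address.
The bytes are already most-significant first: 0x696C534E.
0x696C534E = 1768706894.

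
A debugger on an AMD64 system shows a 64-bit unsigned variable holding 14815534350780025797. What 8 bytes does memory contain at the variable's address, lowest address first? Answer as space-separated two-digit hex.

14815534350780025797 in hexadecimal, padded to 64 bits, is 0xCD9B59FEF7D74BC5.
Split into bytes (most-significant first): CD 9B 59 FE F7 D7 4B C5.
Little-endian: lowest address holds the least-significant byte.
So at ascending addresses the bytes are C5 4B D7 F7 FE 59 9B CD.

C5 4B D7 F7 FE 59 9B CD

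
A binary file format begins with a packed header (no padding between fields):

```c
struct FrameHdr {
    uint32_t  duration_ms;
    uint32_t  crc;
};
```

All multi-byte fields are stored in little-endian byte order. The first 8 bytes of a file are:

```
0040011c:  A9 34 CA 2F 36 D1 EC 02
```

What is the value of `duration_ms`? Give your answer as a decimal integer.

`duration_ms` is the first field, at byte offset 0, occupying 4 bytes.
Bytes at offsets 0..3: A9 34 CA 2F.
In little-endian order the low byte comes first in memory.
Reassemble most-significant byte first: 2F CA 34 A9 → 0x2FCA34A9.
0x2FCA34A9 = 801780905.

801780905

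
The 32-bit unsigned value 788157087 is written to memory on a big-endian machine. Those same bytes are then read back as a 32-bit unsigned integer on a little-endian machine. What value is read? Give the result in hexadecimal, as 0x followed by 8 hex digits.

0x9F52FA2E

788157087 in 32-bit hexadecimal is 0x2EFA529F.
Stored big-endian, the bytes at ascending addresses are 2E FA 52 9F.
Read back as little-endian, the first byte is least significant, giving 0x9F52FA2E.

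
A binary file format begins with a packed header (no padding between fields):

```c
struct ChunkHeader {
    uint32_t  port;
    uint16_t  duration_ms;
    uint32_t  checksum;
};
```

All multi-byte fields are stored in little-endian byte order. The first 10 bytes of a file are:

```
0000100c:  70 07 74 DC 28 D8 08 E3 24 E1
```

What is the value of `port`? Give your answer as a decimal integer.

3698591600

`port` is the first field, at byte offset 0, occupying 4 bytes.
Bytes at offsets 0..3: 70 07 74 DC.
Little-endian: lowest address holds the least-significant byte.
Reassemble most-significant byte first: DC 74 07 70 → 0xDC740770.
0xDC740770 = 3698591600.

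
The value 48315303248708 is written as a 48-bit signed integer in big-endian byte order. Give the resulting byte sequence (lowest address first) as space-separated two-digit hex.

48315303248708 in hexadecimal, padded to 48 bits, is 0x2BF1487CC344.
Split into bytes (most-significant first): 2B F1 48 7C C3 44.
Big-endian: lowest address holds the most-significant byte.
So the memory order matches the most-significant-first order: 2B F1 48 7C C3 44.

2B F1 48 7C C3 44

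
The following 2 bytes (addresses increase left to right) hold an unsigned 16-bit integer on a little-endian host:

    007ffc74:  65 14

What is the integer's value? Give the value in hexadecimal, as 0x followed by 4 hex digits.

0x1465

Little-endian: lowest address holds the least-significant byte.
Reassemble most-significant byte first: 14 65 → 0x1465.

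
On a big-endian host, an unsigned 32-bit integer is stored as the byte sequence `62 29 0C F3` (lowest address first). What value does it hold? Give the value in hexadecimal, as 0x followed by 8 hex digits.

Big-endian: lowest address holds the most-significant byte.
The bytes are already most-significant first: 0x62290CF3.

0x62290CF3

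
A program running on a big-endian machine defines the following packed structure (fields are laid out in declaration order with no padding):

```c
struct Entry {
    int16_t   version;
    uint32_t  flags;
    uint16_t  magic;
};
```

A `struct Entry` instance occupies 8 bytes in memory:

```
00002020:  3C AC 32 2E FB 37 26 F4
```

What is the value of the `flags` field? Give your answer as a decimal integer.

`flags` follows `version` (2 bytes), so it starts at byte offset 2 and occupies 4 bytes.
Bytes at offsets 2..5: 32 2E FB 37.
Big-endian: lowest address holds the most-significant byte.
The bytes are already most-significant first: 0x322EFB37.
0x322EFB37 = 841939767.

841939767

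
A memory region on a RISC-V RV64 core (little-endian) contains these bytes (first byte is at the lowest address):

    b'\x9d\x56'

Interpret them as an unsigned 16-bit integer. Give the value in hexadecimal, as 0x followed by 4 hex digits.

0x569D

Little-endian stores the least-significant byte at the lowest address.
Reassemble most-significant byte first: 56 9D → 0x569D.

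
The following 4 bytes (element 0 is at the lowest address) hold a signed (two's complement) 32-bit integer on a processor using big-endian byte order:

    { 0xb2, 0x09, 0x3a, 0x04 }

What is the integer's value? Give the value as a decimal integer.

In big-endian order the high byte comes first in memory.
The bytes are already most-significant first: 0xB2093A04.
Top bit is set, so as a signed 32-bit value this is 0xB2093A04 − 2^32 = -1308018172.

-1308018172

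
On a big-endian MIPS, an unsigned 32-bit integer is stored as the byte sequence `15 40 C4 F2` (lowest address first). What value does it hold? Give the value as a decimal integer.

356566258

In big-endian order the high byte comes first in memory.
The bytes are already most-significant first: 0x1540C4F2.
0x1540C4F2 = 356566258.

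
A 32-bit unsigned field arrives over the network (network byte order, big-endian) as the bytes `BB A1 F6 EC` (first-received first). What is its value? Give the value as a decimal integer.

In big-endian order the high byte comes first in memory.
The bytes are already most-significant first: 0xBBA1F6EC.
0xBBA1F6EC = 3147953900.

3147953900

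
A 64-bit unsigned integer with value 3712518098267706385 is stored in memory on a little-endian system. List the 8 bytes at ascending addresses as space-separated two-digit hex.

3712518098267706385 in hexadecimal, padded to 64 bits, is 0x3385838A65749411.
Split into bytes (most-significant first): 33 85 83 8A 65 74 94 11.
Little-endian: lowest address holds the least-significant byte.
So at ascending addresses the bytes are 11 94 74 65 8A 83 85 33.

11 94 74 65 8A 83 85 33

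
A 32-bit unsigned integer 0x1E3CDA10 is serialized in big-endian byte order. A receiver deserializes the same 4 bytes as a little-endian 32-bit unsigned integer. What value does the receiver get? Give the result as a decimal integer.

282737694

Stored big-endian, the bytes at ascending addresses are 1E 3C DA 10.
Read back as little-endian, the first byte is least significant, giving 0x10DA3C1E.
0x10DA3C1E = 282737694.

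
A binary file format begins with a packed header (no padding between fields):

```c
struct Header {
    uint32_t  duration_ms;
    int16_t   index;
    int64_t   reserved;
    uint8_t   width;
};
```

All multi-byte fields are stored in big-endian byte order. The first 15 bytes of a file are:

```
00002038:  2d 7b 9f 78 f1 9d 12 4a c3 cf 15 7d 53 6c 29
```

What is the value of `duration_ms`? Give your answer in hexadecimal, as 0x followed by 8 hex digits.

`duration_ms` is the first field, at byte offset 0, occupying 4 bytes.
Bytes at offsets 0..3: 2D 7B 9F 78.
Big-endian: lowest address holds the most-significant byte.
The bytes are already most-significant first: 0x2D7B9F78.

0x2D7B9F78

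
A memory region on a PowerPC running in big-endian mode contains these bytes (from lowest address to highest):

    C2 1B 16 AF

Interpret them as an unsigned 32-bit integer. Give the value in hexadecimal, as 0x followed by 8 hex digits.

0xC21B16AF

In big-endian order the high byte comes first in memory.
The bytes are already most-significant first: 0xC21B16AF.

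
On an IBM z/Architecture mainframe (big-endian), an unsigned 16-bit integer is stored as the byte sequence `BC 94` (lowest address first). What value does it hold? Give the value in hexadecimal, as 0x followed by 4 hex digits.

Big-endian: lowest address holds the most-significant byte.
The bytes are already most-significant first: 0xBC94.

0xBC94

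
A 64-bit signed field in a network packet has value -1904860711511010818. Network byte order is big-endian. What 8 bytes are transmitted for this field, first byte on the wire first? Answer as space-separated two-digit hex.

E5 90 93 46 77 C9 D1 FE

Two's complement of -1904860711511010818 in 64 bits: 1904860711511010818 = 0x1A6F6CB988362E02; invert → 0xE590934677C9D1FD; add 1 → 0xE590934677C9D1FE.
Split into bytes (most-significant first): E5 90 93 46 77 C9 D1 FE.
Big-endian: lowest address holds the most-significant byte.
So the memory order matches the most-significant-first order: E5 90 93 46 77 C9 D1 FE.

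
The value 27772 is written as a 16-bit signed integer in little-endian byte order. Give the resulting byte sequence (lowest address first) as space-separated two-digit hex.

7C 6C

27772 in hexadecimal, padded to 16 bits, is 0x6C7C.
Split into bytes (most-significant first): 6C 7C.
Little-endian: lowest address holds the least-significant byte.
So at ascending addresses the bytes are 7C 6C.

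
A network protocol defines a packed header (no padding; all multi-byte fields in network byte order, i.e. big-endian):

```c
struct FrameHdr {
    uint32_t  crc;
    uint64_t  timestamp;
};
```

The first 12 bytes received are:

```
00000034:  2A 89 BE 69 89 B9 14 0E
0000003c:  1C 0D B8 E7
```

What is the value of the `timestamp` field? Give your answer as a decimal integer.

9923985304720357607

`timestamp` follows `crc` (4 bytes), so it starts at byte offset 4 and occupies 8 bytes.
Bytes at offsets 4..11: 89 B9 14 0E 1C 0D B8 E7.
In big-endian order the high byte comes first in memory.
The bytes are already most-significant first: 0x89B9140E1C0DB8E7.
0x89B9140E1C0DB8E7 = 9923985304720357607.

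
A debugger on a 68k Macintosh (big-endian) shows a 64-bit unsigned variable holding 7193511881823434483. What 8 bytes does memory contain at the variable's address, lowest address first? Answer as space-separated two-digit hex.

7193511881823434483 in hexadecimal, padded to 64 bits, is 0x63D47CF193A336F3.
Split into bytes (most-significant first): 63 D4 7C F1 93 A3 36 F3.
In big-endian order the high byte comes first in memory.
So the memory order matches the most-significant-first order: 63 D4 7C F1 93 A3 36 F3.

63 D4 7C F1 93 A3 36 F3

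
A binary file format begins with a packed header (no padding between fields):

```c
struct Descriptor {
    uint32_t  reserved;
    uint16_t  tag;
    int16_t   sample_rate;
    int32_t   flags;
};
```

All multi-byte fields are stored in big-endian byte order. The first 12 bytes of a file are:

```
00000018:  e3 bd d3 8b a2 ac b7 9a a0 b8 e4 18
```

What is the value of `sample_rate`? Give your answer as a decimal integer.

`sample_rate` follows `reserved` (4 B), `tag` (2 B), so it starts at offset 4 + 2 = 6 and occupies 2 bytes.
Bytes at offsets 6..7: B7 9A.
In big-endian order the high byte comes first in memory.
The bytes are already most-significant first: 0xB79A.
Top bit is set, so as a signed 16-bit value this is 0xB79A − 2^16 = -18534.

-18534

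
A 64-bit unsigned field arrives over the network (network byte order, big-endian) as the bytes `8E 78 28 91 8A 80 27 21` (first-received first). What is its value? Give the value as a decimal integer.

10265999956150069025

Big-endian: lowest address holds the most-significant byte.
The bytes are already most-significant first: 0x8E7828918A802721.
0x8E7828918A802721 = 10265999956150069025.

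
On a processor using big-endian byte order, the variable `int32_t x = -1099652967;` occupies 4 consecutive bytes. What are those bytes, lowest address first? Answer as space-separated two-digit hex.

Two's complement of -1099652967 in 32 bits: 1099652967 = 0x418B5F67; invert → 0xBE74A098; add 1 → 0xBE74A099.
Split into bytes (most-significant first): BE 74 A0 99.
Big-endian: lowest address holds the most-significant byte.
So the memory order matches the most-significant-first order: BE 74 A0 99.

BE 74 A0 99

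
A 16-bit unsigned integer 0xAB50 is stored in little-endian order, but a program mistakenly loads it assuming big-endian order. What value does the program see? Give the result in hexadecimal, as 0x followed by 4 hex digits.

0x50AB

Stored little-endian, the bytes at ascending addresses are 50 AB.
Read back as big-endian, the last byte is least significant, giving 0x50AB.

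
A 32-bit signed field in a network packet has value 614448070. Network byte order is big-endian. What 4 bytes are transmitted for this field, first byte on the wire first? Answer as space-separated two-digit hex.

24 9F BB C6

614448070 in hexadecimal, padded to 32 bits, is 0x249FBBC6.
Split into bytes (most-significant first): 24 9F BB C6.
Big-endian stores the most-significant byte at the lowest address.
So the memory order matches the most-significant-first order: 24 9F BB C6.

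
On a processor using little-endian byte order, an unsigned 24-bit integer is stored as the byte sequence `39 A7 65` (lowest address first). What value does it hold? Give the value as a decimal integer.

6661945

In little-endian order the low byte comes first in memory.
Reassemble most-significant byte first: 65 A7 39 → 0x65A739.
0x65A739 = 6661945.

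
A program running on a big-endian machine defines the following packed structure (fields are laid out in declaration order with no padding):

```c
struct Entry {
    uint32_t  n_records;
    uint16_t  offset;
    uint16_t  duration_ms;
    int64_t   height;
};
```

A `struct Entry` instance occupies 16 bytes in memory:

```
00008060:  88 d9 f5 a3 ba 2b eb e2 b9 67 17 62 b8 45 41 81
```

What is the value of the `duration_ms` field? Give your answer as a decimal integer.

`duration_ms` follows `n_records` (4 B), `offset` (2 B), so it starts at offset 4 + 2 = 6 and occupies 2 bytes.
Bytes at offsets 6..7: EB E2.
Big-endian stores the most-significant byte at the lowest address.
The bytes are already most-significant first: 0xEBE2.
0xEBE2 = 60386.

60386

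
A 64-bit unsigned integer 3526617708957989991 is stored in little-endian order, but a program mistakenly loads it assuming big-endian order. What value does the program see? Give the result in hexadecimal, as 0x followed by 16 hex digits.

3526617708957989991 in 64-bit hexadecimal is 0x30F1101F190AFC67.
Stored little-endian, the bytes at ascending addresses are 67 FC 0A 19 1F 10 F1 30.
Read back as big-endian, the last byte is least significant, giving 0x67FC0A191F10F130.

0x67FC0A191F10F130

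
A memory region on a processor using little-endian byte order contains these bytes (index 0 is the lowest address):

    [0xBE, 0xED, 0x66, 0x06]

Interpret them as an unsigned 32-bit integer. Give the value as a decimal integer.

107408830

In little-endian order the low byte comes first in memory.
Reassemble most-significant byte first: 06 66 ED BE → 0x0666EDBE.
0x0666EDBE = 107408830.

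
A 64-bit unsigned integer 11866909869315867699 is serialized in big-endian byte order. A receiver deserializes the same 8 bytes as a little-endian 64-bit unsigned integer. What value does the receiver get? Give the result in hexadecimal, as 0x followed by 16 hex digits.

0x3344260EA7BBAFA4

11866909869315867699 in 64-bit hexadecimal is 0xA4AFBBA70E264433.
Stored big-endian, the bytes at ascending addresses are A4 AF BB A7 0E 26 44 33.
Read back as little-endian, the first byte is least significant, giving 0x3344260EA7BBAFA4.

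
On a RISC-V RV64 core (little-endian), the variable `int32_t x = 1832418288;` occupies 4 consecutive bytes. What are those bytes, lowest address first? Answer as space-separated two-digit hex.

F0 7B 38 6D

1832418288 in hexadecimal, padded to 32 bits, is 0x6D387BF0.
Split into bytes (most-significant first): 6D 38 7B F0.
In little-endian order the low byte comes first in memory.
So at ascending addresses the bytes are F0 7B 38 6D.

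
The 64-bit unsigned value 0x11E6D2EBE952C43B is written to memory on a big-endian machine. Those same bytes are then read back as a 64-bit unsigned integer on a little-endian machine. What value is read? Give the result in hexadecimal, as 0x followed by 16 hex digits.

0x3BC452E9EBD2E611

Stored big-endian, the bytes at ascending addresses are 11 E6 D2 EB E9 52 C4 3B.
Read back as little-endian, the first byte is least significant, giving 0x3BC452E9EBD2E611.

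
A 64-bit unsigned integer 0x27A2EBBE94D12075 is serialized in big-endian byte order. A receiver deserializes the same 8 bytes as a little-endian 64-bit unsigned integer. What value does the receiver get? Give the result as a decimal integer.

8439976138480788007

Stored big-endian, the bytes at ascending addresses are 27 A2 EB BE 94 D1 20 75.
Read back as little-endian, the first byte is least significant, giving 0x7520D194BEEBA227.
0x7520D194BEEBA227 = 8439976138480788007.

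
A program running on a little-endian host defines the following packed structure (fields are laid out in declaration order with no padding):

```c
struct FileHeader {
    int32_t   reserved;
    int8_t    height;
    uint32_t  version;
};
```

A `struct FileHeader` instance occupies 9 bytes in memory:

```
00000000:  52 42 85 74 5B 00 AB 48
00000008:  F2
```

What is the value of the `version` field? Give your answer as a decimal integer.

4064848640

`version` follows `reserved` (4 B), `height` (1 B), so it starts at offset 4 + 1 = 5 and occupies 4 bytes.
Bytes at offsets 5..8: 00 AB 48 F2.
Little-endian stores the least-significant byte at the lowest address.
Reassemble most-significant byte first: F2 48 AB 00 → 0xF248AB00.
0xF248AB00 = 4064848640.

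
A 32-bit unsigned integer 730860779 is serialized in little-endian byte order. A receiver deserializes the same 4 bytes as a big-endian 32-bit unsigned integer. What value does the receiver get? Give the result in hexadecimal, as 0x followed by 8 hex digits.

730860779 in 32-bit hexadecimal is 0x2B900CEB.
Stored little-endian, the bytes at ascending addresses are EB 0C 90 2B.
Read back as big-endian, the last byte is least significant, giving 0xEB0C902B.

0xEB0C902B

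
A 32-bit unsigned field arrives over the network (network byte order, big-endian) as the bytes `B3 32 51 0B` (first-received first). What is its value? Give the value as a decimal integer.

Big-endian stores the most-significant byte at the lowest address.
The bytes are already most-significant first: 0xB332510B.
0xB332510B = 3006419211.

3006419211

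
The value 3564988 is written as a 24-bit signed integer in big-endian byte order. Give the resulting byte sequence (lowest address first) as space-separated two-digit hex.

3564988 in hexadecimal, padded to 24 bits, is 0x3665BC.
Split into bytes (most-significant first): 36 65 BC.
Big-endian: lowest address holds the most-significant byte.
So the memory order matches the most-significant-first order: 36 65 BC.

36 65 BC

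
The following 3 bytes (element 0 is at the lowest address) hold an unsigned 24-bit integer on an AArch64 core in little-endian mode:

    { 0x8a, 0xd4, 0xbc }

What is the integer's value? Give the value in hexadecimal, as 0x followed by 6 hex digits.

In little-endian order the low byte comes first in memory.
Reassemble most-significant byte first: BC D4 8A → 0xBCD48A.

0xBCD48A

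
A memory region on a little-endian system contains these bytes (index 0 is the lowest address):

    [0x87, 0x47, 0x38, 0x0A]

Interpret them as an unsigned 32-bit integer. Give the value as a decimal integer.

171460487

In little-endian order the low byte comes first in memory.
Reassemble most-significant byte first: 0A 38 47 87 → 0x0A384787.
0x0A384787 = 171460487.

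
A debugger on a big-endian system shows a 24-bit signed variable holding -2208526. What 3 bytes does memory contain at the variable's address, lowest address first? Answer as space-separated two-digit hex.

Two's complement of -2208526 in 24 bits: 2208526 = 0x21B30E; invert → 0xDE4CF1; add 1 → 0xDE4CF2.
Split into bytes (most-significant first): DE 4C F2.
In big-endian order the high byte comes first in memory.
So the memory order matches the most-significant-first order: DE 4C F2.

DE 4C F2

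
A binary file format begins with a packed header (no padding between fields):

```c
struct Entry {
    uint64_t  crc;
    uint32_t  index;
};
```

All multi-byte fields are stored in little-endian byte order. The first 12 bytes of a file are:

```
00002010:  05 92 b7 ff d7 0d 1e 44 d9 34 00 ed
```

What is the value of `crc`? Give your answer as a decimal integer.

4908375865239769605

`crc` is the first field, at byte offset 0, occupying 8 bytes.
Bytes at offsets 0..7: 05 92 B7 FF D7 0D 1E 44.
In little-endian order the low byte comes first in memory.
Reassemble most-significant byte first: 44 1E 0D D7 FF B7 92 05 → 0x441E0DD7FFB79205.
0x441E0DD7FFB79205 = 4908375865239769605.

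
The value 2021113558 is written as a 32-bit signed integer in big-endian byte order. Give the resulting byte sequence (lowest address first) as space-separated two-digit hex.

78 77 BE D6

2021113558 in hexadecimal, padded to 32 bits, is 0x7877BED6.
Split into bytes (most-significant first): 78 77 BE D6.
Big-endian: lowest address holds the most-significant byte.
So the memory order matches the most-significant-first order: 78 77 BE D6.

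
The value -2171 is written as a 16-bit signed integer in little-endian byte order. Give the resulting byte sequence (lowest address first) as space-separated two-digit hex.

Two's complement of -2171 in 16 bits: 2171 = 0x087B; invert → 0xF784; add 1 → 0xF785.
Split into bytes (most-significant first): F7 85.
In little-endian order the low byte comes first in memory.
So at ascending addresses the bytes are 85 F7.

85 F7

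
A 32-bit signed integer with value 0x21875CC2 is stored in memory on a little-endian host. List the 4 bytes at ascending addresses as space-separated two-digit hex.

Split into bytes (most-significant first): 21 87 5C C2.
In little-endian order the low byte comes first in memory.
So at ascending addresses the bytes are C2 5C 87 21.

C2 5C 87 21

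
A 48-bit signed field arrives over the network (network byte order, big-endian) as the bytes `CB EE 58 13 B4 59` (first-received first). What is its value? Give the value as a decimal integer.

-57250436369319

Big-endian stores the most-significant byte at the lowest address.
The bytes are already most-significant first: 0xCBEE5813B459.
Top bit is set, so as a signed 48-bit value this is 0xCBEE5813B459 − 2^48 = -57250436369319.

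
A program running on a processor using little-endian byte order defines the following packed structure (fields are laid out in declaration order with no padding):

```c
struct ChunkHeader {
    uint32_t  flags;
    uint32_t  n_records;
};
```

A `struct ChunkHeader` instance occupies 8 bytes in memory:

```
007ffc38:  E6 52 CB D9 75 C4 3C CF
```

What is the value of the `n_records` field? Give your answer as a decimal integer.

3476866165

`n_records` follows `flags` (4 bytes), so it starts at byte offset 4 and occupies 4 bytes.
Bytes at offsets 4..7: 75 C4 3C CF.
In little-endian order the low byte comes first in memory.
Reassemble most-significant byte first: CF 3C C4 75 → 0xCF3CC475.
0xCF3CC475 = 3476866165.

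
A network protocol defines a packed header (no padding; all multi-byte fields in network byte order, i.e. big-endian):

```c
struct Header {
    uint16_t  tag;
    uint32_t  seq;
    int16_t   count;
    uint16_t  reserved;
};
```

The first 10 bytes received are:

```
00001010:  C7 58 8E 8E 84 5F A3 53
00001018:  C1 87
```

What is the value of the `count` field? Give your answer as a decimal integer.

-23725

`count` follows `tag` (2 B), `seq` (4 B), so it starts at offset 2 + 4 = 6 and occupies 2 bytes.
Bytes at offsets 6..7: A3 53.
Big-endian: lowest address holds the most-significant byte.
The bytes are already most-significant first: 0xA353.
Top bit is set, so as a signed 16-bit value this is 0xA353 − 2^16 = -23725.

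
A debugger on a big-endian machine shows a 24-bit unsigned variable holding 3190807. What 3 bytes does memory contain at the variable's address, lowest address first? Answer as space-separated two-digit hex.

3190807 in hexadecimal, padded to 24 bits, is 0x30B017.
Split into bytes (most-significant first): 30 B0 17.
Big-endian stores the most-significant byte at the lowest address.
So the memory order matches the most-significant-first order: 30 B0 17.

30 B0 17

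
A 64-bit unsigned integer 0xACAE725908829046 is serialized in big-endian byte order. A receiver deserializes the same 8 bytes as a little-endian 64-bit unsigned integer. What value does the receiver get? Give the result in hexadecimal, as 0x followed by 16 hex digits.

0x469082085972AEAC

Stored big-endian, the bytes at ascending addresses are AC AE 72 59 08 82 90 46.
Read back as little-endian, the first byte is least significant, giving 0x469082085972AEAC.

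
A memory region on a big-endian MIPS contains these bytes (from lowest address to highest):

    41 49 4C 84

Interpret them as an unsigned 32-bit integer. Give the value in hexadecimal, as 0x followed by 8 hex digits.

In big-endian order the high byte comes first in memory.
The bytes are already most-significant first: 0x41494C84.

0x41494C84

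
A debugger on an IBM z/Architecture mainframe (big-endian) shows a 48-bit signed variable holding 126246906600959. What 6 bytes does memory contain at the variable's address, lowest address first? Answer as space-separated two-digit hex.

72 D2 26 05 9D FF

126246906600959 in hexadecimal, padded to 48 bits, is 0x72D226059DFF.
Split into bytes (most-significant first): 72 D2 26 05 9D FF.
Big-endian stores the most-significant byte at the lowest address.
So the memory order matches the most-significant-first order: 72 D2 26 05 9D FF.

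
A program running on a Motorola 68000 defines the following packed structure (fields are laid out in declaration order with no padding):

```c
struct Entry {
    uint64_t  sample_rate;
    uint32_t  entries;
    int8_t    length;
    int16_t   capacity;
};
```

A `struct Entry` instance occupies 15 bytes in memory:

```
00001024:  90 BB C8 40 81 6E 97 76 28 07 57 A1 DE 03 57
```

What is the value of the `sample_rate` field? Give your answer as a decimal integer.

10429149541481486198

`sample_rate` is the first field, at byte offset 0, occupying 8 bytes.
Bytes at offsets 0..7: 90 BB C8 40 81 6E 97 76.
Big-endian: lowest address holds the most-significant byte.
The bytes are already most-significant first: 0x90BBC840816E9776.
0x90BBC840816E9776 = 10429149541481486198.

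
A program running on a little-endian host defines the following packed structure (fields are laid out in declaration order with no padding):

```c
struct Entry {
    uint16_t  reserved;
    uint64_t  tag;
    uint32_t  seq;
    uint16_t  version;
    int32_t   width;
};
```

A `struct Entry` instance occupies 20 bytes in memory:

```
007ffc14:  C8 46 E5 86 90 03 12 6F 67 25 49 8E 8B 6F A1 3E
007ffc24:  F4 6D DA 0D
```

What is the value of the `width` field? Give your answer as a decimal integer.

`width` follows `reserved` (2 B), `tag` (8 B), `seq` (4 B), `version` (2 B), so it starts at offset 2 + 8 + 4 + 2 = 16 and occupies 4 bytes.
Bytes at offsets 16..19: F4 6D DA 0D.
In little-endian order the low byte comes first in memory.
Reassemble most-significant byte first: 0D DA 6D F4 → 0x0DDA6DF4.
0x0DDA6DF4 = 232418804.

232418804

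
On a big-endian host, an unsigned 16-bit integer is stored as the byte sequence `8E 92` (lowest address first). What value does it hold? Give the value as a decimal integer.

36498

Big-endian stores the most-significant byte at the lowest address.
The bytes are already most-significant first: 0x8E92.
0x8E92 = 36498.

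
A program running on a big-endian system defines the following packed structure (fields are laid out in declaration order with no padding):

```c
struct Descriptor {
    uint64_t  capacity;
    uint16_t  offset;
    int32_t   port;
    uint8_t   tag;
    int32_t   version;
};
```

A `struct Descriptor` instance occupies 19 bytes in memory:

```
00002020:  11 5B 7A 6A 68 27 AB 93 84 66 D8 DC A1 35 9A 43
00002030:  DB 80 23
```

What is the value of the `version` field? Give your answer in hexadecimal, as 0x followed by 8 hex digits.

`version` follows `capacity` (8 B), `offset` (2 B), `port` (4 B), `tag` (1 B), so it starts at offset 8 + 2 + 4 + 1 = 15 and occupies 4 bytes.
Bytes at offsets 15..18: 43 DB 80 23.
In big-endian order the high byte comes first in memory.
The bytes are already most-significant first: 0x43DB8023.

0x43DB8023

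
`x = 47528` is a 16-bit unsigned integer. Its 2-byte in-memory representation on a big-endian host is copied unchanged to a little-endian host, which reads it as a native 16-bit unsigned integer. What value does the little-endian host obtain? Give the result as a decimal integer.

43193

47528 in 16-bit hexadecimal is 0xB9A8.
Stored big-endian, the bytes at ascending addresses are B9 A8.
Read back as little-endian, the first byte is least significant, giving 0xA8B9.
0xA8B9 = 43193.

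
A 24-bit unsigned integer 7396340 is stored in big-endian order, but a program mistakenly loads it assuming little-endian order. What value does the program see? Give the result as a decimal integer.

16046960

7396340 in 24-bit hexadecimal is 0x70DBF4.
Stored big-endian, the bytes at ascending addresses are 70 DB F4.
Read back as little-endian, the first byte is least significant, giving 0xF4DB70.
0xF4DB70 = 16046960.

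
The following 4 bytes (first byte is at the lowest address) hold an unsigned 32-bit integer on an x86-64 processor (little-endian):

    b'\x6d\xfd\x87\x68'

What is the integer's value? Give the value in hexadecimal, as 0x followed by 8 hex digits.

Little-endian: lowest address holds the least-significant byte.
Reassemble most-significant byte first: 68 87 FD 6D → 0x6887FD6D.

0x6887FD6D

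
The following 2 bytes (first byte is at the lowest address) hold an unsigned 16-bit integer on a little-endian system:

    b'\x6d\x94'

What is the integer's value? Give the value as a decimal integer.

37997

Little-endian stores the least-significant byte at the lowest address.
Reassemble most-significant byte first: 94 6D → 0x946D.
0x946D = 37997.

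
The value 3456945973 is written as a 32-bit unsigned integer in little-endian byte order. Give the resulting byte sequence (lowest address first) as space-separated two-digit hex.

35 CF 0C CE

3456945973 in hexadecimal, padded to 32 bits, is 0xCE0CCF35.
Split into bytes (most-significant first): CE 0C CF 35.
Little-endian: lowest address holds the least-significant byte.
So at ascending addresses the bytes are 35 CF 0C CE.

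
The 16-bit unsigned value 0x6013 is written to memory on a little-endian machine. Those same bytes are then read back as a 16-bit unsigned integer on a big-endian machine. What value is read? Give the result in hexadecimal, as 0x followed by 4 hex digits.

0x1360

Stored little-endian, the bytes at ascending addresses are 13 60.
Read back as big-endian, the last byte is least significant, giving 0x1360.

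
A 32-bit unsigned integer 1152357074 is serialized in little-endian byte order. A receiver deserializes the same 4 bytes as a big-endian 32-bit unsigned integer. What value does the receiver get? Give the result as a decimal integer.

1152357074 in 32-bit hexadecimal is 0x44AF92D2.
Stored little-endian, the bytes at ascending addresses are D2 92 AF 44.
Read back as big-endian, the last byte is least significant, giving 0xD292AF44.
0xD292AF44 = 3532828484.

3532828484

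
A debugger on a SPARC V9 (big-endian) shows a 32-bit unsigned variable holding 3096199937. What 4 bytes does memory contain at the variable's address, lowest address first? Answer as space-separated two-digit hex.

3096199937 in hexadecimal, padded to 32 bits, is 0xB88C4301.
Split into bytes (most-significant first): B8 8C 43 01.
Big-endian: lowest address holds the most-significant byte.
So the memory order matches the most-significant-first order: B8 8C 43 01.

B8 8C 43 01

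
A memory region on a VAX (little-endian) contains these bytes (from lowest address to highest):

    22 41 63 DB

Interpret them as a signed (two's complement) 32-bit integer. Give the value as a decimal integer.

-614252254

In little-endian order the low byte comes first in memory.
Reassemble most-significant byte first: DB 63 41 22 → 0xDB634122.
Top bit is set, so as a signed 32-bit value this is 0xDB634122 − 2^32 = -614252254.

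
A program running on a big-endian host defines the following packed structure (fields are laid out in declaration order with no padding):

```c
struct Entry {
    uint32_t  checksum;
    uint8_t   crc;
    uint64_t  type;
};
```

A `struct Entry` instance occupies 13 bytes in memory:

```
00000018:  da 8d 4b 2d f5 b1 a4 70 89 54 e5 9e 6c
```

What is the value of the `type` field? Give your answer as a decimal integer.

`type` follows `checksum` (4 B), `crc` (1 B), so it starts at offset 4 + 1 = 5 and occupies 8 bytes.
Bytes at offsets 5..12: B1 A4 70 89 54 E5 9E 6C.
Big-endian: lowest address holds the most-significant byte.
The bytes are already most-significant first: 0xB1A4708954E59E6C.
0xB1A4708954E59E6C = 12800479776030957164.

12800479776030957164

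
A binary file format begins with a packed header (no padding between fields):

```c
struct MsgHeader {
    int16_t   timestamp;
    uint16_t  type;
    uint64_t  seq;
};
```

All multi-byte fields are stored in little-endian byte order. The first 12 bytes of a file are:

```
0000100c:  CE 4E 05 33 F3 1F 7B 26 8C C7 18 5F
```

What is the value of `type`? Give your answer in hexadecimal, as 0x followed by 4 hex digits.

`type` follows `timestamp` (2 bytes), so it starts at byte offset 2 and occupies 2 bytes.
Bytes at offsets 2..3: 05 33.
Little-endian stores the least-significant byte at the lowest address.
Reassemble most-significant byte first: 33 05 → 0x3305.

0x3305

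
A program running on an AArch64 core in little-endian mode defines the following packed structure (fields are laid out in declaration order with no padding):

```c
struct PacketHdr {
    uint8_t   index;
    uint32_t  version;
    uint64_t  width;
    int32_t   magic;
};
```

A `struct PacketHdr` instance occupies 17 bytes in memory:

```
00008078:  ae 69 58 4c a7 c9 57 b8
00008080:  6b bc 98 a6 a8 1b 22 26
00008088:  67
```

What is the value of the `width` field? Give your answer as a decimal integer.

12152568579534378953

`width` follows `index` (1 B), `version` (4 B), so it starts at offset 1 + 4 = 5 and occupies 8 bytes.
Bytes at offsets 5..12: C9 57 B8 6B BC 98 A6 A8.
Little-endian: lowest address holds the least-significant byte.
Reassemble most-significant byte first: A8 A6 98 BC 6B B8 57 C9 → 0xA8A698BC6BB857C9.
0xA8A698BC6BB857C9 = 12152568579534378953.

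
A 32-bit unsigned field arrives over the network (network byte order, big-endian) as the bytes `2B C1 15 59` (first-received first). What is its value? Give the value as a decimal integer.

In big-endian order the high byte comes first in memory.
The bytes are already most-significant first: 0x2BC11559.
0x2BC11559 = 734074201.

734074201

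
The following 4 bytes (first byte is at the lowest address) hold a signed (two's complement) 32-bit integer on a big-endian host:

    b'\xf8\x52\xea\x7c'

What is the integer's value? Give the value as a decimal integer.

In big-endian order the high byte comes first in memory.
The bytes are already most-significant first: 0xF852EA7C.
Top bit is set, so as a signed 32-bit value this is 0xF852EA7C − 2^32 = -128783748.

-128783748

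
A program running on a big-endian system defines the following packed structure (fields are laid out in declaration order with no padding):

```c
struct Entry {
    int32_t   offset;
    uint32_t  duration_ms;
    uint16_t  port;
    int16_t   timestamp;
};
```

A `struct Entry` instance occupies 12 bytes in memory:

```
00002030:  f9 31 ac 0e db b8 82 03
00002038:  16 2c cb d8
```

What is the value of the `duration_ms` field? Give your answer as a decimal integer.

`duration_ms` follows `offset` (4 bytes), so it starts at byte offset 4 and occupies 4 bytes.
Bytes at offsets 4..7: DB B8 82 03.
Big-endian: lowest address holds the most-significant byte.
The bytes are already most-significant first: 0xDBB88203.
0xDBB88203 = 3686302211.

3686302211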